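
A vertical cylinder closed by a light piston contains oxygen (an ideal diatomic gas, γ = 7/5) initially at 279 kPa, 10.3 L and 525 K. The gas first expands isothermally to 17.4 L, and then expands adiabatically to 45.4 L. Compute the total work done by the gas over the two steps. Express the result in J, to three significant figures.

Step 1 (isothermal): W = P₁V₁ ln(V₂/V₁) = (2874) ln(17.4/10.3) = 1507 J.
After step 1: P = 165.2 kPa, V = 17.4 L, T = 525 K.
Step 2 (adiabatic): W = (P₁V₁ − P₂V₂)/(γ−1) = (2874 − 1958)/0.4 = 2289 J.
W_total = 1507 + 2289 = 3796 J.

W_total ≈ 3800 J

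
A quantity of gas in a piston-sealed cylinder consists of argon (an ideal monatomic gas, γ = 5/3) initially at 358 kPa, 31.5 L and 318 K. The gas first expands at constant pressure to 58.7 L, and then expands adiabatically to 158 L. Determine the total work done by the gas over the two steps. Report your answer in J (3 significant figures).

W_total ≈ 25000 J

Step 1 (isobaric): W = PΔV = (358 kPa)(58.7 − 31.5 L) = 9738 J.
After step 1: P = 358 kPa, V = 58.7 L, T = 592.6 K.
Step 2 (adiabatic): W = (P₁V₁ − P₂V₂)/(γ−1) = (21015 − 10860)/0.667 = 15231 J.
W_total = 9738 + 15231 = 24969 J.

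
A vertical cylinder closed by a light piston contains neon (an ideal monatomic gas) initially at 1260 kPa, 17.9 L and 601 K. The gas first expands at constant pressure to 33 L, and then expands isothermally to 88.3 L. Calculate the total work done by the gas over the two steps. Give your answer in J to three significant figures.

W_total ≈ 60000 J

Step 1 (isobaric): W = PΔV = (1260 kPa)(33 − 17.9 L) = 19026 J.
After step 1: P = 1260 kPa, V = 33 L, T = 1108 K.
Step 2 (isothermal): W = P₁V₁ ln(V₂/V₁) = (41580) ln(88.3/33) = 40924 J.
W_total = 19026 + 40924 = 59950 J.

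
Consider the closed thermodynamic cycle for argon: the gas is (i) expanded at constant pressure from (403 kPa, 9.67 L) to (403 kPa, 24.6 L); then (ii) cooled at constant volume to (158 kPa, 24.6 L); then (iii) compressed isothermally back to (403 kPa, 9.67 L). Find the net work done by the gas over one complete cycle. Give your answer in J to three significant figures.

W_net ≈ 2390 J

Leg (i): W = PΔV = (403)(24.6 − 9.67) = 6017 J.
Leg (ii): W = 0.
Leg (iii): W = PᵢVᵢ ln(V_f/Vᵢ) = (3887) ln(9.67/24.6) = -3629 J.
W_net = 6017 − 3629 = 2388 J.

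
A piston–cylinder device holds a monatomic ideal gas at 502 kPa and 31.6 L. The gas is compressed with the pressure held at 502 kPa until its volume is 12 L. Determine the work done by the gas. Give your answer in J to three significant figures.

Isobaric: W = P ΔV.
W = (502 kPa)(12 − 31.6 L) = (502)(-19.6) = -9839 J.

W ≈ -9840 J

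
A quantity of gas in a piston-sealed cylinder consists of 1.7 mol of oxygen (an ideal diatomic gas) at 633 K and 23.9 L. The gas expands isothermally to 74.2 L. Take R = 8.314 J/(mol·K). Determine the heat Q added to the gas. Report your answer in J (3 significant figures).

Q ≈ 10100 J

Isothermal ⇒ ΔU = 0, so Q = W = nRT ln(V₂/V₁).
Q = (1.7)(8.314)(633) ln(74.2/23.9) = 8947 × 1.133 = 10136 J.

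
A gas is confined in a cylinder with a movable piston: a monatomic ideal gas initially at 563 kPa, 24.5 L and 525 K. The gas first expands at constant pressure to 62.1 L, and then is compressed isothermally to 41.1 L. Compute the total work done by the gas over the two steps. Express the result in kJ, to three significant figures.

Step 1 (isobaric): W = PΔV = (563 kPa)(62.1 − 24.5 L) = 21169 J.
After step 1: P = 563 kPa, V = 62.1 L, T = 1331 K.
Step 2 (isothermal): W = P₁V₁ ln(V₂/V₁) = (34962) ln(41.1/62.1) = -14430 J.
W_total = 21169 − 14430 = 6739 J.

W_total ≈ 6.74 kJ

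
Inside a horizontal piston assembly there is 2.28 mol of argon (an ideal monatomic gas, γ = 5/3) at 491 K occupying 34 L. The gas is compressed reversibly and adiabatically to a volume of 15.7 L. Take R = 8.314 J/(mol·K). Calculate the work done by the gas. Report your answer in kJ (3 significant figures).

W ≈ -9.41 kJ

Adiabatic: TV^(γ−1) = const with γ = 5/3.
T₂ = T₁ (V₁/V₂)^(γ−1) = 491 × (34/15.7)^0.667 = 491 × 1.674 = 821.9 K.
W_by = nCᵥ(T₁ − T₂) = (2.28)(12.47)(491 − 821.9) = -9408 J.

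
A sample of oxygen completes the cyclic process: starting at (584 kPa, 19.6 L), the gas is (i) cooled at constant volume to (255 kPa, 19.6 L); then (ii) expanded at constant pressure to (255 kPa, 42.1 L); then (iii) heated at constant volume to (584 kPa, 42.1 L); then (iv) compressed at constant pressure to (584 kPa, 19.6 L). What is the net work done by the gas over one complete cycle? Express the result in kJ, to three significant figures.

Constant-volume legs do no work.
W(ii) = (255)(42.1 − 19.6) = 5738 J; W(iv) = (584)(19.6 − 42.1) = -13140 J.
W_net = 5738 − 13140 = -7402 J (the counter-clockwise enclosed area).

W_net ≈ -7.40 kJ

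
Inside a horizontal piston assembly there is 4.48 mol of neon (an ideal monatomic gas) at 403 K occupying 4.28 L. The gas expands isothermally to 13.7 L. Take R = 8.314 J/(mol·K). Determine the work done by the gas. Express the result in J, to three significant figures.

W ≈ 17500 J

Isothermal: W = nRT ln(V₂/V₁).
W = (4.48)(8.314)(403) × ln(13.7/4.28)
  = 15010 × 1.163
W_by_gas = 17464 J.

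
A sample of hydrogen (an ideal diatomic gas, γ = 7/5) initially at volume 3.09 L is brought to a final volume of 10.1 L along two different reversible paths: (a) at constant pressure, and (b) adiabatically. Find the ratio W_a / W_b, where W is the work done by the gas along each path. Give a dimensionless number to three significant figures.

W_a / W_b ≈ 2.40

Path (a) isobaric: W = P₁(V₂ − V₁) → W_a/(P₁V₁) = 2.269.
Path (b) adiabatic: W = P₁V₁(1 − (V₁/V₂)^(γ−1))/(γ−1) → W_b/(P₁V₁) = 0.9433.
W_a / W_b = 2.269 / 0.9433 = 2.405.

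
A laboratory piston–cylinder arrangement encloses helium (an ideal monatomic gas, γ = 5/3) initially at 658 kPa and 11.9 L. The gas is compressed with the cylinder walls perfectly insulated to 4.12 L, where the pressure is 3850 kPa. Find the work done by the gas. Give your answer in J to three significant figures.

W ≈ -12000 J

Adiabatic: W = (P₁V₁ − P₂V₂)/(γ − 1) with γ = 5/3.
P₁V₁ = 7830 J, P₂V₂ = 15862 J.
W = (7830 − 15862) / 0.6667 = -12048 J.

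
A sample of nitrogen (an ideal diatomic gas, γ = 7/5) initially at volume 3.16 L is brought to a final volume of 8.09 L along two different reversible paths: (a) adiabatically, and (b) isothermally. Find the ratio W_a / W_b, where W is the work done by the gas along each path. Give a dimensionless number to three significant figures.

W_a / W_b ≈ 0.833

Path (a) adiabatic: W = P₁V₁(1 − (V₁/V₂)^(γ−1))/(γ−1) → W_a/(P₁V₁) = 0.7835.
Path (b) isothermal: W = P₁V₁ ln(V₂/V₁) → W_b/(P₁V₁) = 0.9401.
W_a / W_b = 0.7835 / 0.9401 = 0.8335.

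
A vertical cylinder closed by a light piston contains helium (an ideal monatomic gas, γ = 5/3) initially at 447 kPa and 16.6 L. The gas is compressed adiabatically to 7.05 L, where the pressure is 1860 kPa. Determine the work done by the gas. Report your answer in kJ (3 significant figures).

W ≈ -8.54 kJ

Adiabatic: W = (P₁V₁ − P₂V₂)/(γ − 1) with γ = 5/3.
P₁V₁ = 7420 J, P₂V₂ = 13113 J.
W = (7420 − 13113) / 0.6667 = -8539 J.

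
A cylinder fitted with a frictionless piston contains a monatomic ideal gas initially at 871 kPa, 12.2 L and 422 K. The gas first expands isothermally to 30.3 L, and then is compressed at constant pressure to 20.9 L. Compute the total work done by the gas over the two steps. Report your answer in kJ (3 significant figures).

Step 1 (isothermal): W = P₁V₁ ln(V₂/V₁) = (10626) ln(30.3/12.2) = 9667 J.
After step 1: P = 350.7 kPa, V = 30.3 L, T = 422 K.
Step 2 (isobaric): W = PΔV = (350.7 kPa)(20.9 − 30.3 L) = -3297 J.
W_total = 9667 − 3297 = 6370 J.

W_total ≈ 6.37 kJ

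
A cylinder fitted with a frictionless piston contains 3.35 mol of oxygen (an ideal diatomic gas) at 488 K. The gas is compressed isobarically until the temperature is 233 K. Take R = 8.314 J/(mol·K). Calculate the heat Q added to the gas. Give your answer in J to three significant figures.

Q ≈ -24900 J

Isobaric: W = nRΔT = (3.35)(8.314)(-255) = -7102 J.
ΔU = nCᵥΔT with Cᵥ = 5R/2: ΔU = (3.35)(20.79)(-255) = -17756 J.
Q = ΔU + W = -17756 − 7102 = -24858 J.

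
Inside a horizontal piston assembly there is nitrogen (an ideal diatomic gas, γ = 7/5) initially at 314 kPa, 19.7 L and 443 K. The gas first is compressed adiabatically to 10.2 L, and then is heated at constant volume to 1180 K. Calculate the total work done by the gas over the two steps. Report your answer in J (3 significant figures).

Step 1 (adiabatic): W = (P₁V₁ − P₂V₂)/(γ−1) = (6186 − 8049)/0.4 = -4658 J.
Step 2 (isochoric): W = 0 (constant volume).
W_total = -4658 + 0 = -4658 J.

W_total ≈ -4660 J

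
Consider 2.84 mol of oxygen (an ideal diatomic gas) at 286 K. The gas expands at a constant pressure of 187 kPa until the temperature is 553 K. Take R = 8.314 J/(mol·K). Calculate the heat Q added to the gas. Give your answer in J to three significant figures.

Q ≈ 22100 J

Isobaric: W = nRΔT = (2.84)(8.314)(267) = 6304 J.
ΔU = nCᵥΔT with Cᵥ = 5R/2: ΔU = (2.84)(20.79)(267) = 15761 J.
Q = ΔU + W = 15761 + 6304 = 22065 J.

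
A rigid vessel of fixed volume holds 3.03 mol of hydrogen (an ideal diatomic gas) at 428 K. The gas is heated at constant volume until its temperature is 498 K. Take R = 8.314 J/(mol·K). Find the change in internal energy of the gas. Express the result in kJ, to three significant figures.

Constant volume ⇒ W = 0, so Q = ΔU = nCᵥΔT with Cᵥ = 5R/2 = 20.79 J/(mol·K).
ΔU = (3.03)(20.79)(498 − 428) = 4408 J.

ΔU ≈ 4.41 kJ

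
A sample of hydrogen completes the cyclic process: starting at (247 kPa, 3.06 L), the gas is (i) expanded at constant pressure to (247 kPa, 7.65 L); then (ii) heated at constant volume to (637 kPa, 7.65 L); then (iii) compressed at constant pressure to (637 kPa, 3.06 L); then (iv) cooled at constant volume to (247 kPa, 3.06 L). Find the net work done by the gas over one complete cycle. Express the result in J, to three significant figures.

W_net ≈ -1790 J

Constant-volume legs do no work.
W(i) = (247)(7.65 − 3.06) = 1134 J; W(iii) = (637)(3.06 − 7.65) = -2924 J.
W_net = 1134 − 2924 = -1790 J (the counter-clockwise enclosed area).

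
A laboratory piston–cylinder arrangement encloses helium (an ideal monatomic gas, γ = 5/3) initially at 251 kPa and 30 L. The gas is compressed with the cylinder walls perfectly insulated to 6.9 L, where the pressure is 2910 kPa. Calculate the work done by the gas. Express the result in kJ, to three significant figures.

W ≈ -18.8 kJ

Adiabatic: W = (P₁V₁ − P₂V₂)/(γ − 1) with γ = 5/3.
P₁V₁ = 7530 J, P₂V₂ = 20079 J.
W = (7530 − 20079) / 0.6667 = -18823 J.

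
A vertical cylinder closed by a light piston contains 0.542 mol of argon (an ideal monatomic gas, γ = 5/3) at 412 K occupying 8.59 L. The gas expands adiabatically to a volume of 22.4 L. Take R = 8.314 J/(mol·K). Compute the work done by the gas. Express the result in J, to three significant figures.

W ≈ 1310 J

Adiabatic: TV^(γ−1) = const with γ = 5/3.
T₂ = T₁ (V₁/V₂)^(γ−1) = 412 × (8.59/22.4)^0.667 = 412 × 0.5278 = 217.5 K.
W_by = nCᵥ(T₁ − T₂) = (0.542)(12.47)(412 − 217.5) = 1315 J.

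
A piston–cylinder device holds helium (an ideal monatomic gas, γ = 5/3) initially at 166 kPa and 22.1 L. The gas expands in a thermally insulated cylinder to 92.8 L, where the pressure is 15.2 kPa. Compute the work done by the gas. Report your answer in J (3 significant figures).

Adiabatic: W = (P₁V₁ − P₂V₂)/(γ − 1) with γ = 5/3.
P₁V₁ = 3669 J, P₂V₂ = 1411 J.
W = (3669 − 1411) / 0.6667 = 3387 J.

W ≈ 3390 J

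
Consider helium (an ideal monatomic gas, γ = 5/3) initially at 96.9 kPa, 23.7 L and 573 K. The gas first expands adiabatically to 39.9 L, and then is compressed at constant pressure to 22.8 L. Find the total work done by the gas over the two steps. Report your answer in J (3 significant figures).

Step 1 (adiabatic): W = (P₁V₁ − P₂V₂)/(γ−1) = (2297 − 1623)/0.667 = 1011 J.
After step 1: P = 40.67 kPa, V = 39.9 L, T = 404.9 K.
Step 2 (isobaric): W = PΔV = (40.67 kPa)(22.8 − 39.9 L) = -695.5 J.
W_total = 1011 − 695.5 = 315.2 J.

W_total ≈ 315 J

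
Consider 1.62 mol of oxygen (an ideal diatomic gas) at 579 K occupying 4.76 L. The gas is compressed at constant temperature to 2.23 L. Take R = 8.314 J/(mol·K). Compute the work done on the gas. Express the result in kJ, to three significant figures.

W ≈ 5.91 kJ

Isothermal: W = nRT ln(V₂/V₁).
W = (1.62)(8.314)(579) × ln(2.23/4.76)
  = 7798 × -0.7582
W_by_gas = -5913 J; work on gas = −W_by = 5913 J.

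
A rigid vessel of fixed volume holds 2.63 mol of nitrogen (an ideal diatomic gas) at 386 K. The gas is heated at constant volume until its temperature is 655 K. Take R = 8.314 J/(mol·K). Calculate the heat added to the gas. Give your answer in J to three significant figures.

Constant volume ⇒ W = 0, so Q = ΔU = nCᵥΔT with Cᵥ = 5R/2 = 20.79 J/(mol·K).
ΔU = (2.63)(20.79)(655 − 386) = 14705 J.

Q ≈ 14700 J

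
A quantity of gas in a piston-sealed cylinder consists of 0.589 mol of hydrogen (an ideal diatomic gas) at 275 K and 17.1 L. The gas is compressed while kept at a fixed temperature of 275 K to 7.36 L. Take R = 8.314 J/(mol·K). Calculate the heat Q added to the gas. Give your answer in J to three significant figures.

Isothermal ⇒ ΔU = 0, so Q = W = nRT ln(V₂/V₁).
Q = (0.589)(8.314)(275) ln(7.36/17.1) = 1347 × -0.843 = -1135 J.

Q ≈ -1140 J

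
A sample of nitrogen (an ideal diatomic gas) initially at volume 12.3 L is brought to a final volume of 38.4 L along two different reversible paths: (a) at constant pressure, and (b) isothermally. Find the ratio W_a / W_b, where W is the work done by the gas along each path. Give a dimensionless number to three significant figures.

W_a / W_b ≈ 1.86

Path (a) isobaric: W = P₁(V₂ − V₁) → W_a/(P₁V₁) = 2.122.
Path (b) isothermal: W = P₁V₁ ln(V₂/V₁) → W_b/(P₁V₁) = 1.138.
W_a / W_b = 2.122 / 1.138 = 1.864.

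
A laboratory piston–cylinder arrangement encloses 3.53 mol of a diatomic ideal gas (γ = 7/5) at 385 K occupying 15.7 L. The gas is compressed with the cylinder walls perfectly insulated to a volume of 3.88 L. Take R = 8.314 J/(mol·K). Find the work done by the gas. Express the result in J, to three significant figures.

Adiabatic: TV^(γ−1) = const with γ = 7/5.
T₂ = T₁ (V₁/V₂)^(γ−1) = 385 × (15.7/3.88)^0.4 = 385 × 1.749 = 673.4 K.
W_by = nCᵥ(T₁ − T₂) = (3.53)(20.79)(385 − 673.4) = -21162 J.

W ≈ -21200 J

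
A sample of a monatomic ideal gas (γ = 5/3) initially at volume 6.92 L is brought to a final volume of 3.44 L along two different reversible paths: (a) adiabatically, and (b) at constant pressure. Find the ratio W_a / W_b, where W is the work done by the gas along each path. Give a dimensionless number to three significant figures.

Path (a) adiabatic: W = P₁V₁(1 − (V₁/V₂)^(γ−1))/(γ−1) → W_a/(P₁V₁) = -0.8903.
Path (b) isobaric: W = P₁(V₂ − V₁) → W_b/(P₁V₁) = -0.5029.
W_a / W_b = -0.8903 / -0.5029 = 1.77.

W_a / W_b ≈ 1.77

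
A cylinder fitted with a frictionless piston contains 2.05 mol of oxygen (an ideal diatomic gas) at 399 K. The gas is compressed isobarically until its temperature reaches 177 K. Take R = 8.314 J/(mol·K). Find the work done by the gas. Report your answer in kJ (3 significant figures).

Isobaric: W = P ΔV = nR ΔT.
W = (2.05)(8.314)(177 − 399) = -3784 J.

W ≈ -3.78 kJ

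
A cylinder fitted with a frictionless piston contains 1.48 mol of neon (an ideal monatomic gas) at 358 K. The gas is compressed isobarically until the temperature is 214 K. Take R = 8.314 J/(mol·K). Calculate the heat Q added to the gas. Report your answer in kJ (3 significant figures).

Q ≈ -4.43 kJ

Isobaric: W = nRΔT = (1.48)(8.314)(-144) = -1772 J.
ΔU = nCᵥΔT with Cᵥ = 3R/2: ΔU = (1.48)(12.47)(-144) = -2658 J.
Q = ΔU + W = -2658 − 1772 = -4430 J.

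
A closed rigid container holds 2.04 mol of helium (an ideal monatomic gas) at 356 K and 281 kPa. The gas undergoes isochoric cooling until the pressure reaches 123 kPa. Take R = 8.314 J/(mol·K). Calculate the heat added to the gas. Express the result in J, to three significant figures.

Constant volume ⇒ W = 0, so Q = ΔU = nCᵥΔT with Cᵥ = 3R/2 = 12.47 J/(mol·K).
At constant V, T₂/T₁ = P₂/P₁ ⇒ ΔT = T₁(P₂/P₁ − 1) = 356·(123/281 − 1) = -200.2 K.
ΔU = (2.04)(12.47)(-200.2) = -5093 J.

Q ≈ -5090 J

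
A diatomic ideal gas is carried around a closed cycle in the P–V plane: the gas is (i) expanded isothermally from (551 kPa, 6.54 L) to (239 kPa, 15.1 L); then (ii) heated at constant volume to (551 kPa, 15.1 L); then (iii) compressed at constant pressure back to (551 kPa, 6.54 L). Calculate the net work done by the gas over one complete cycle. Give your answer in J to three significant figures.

Leg (i): W = PᵢVᵢ ln(V_f/Vᵢ) = (3604) ln(15.1/6.54) = 3015 J.
Leg (ii): W = 0.
Leg (iii): W = PΔV = (551)(6.54 − 15.1) = -4717 J.
W_net = 3015 − 4717 = -1701 J.

W_net ≈ -1700 J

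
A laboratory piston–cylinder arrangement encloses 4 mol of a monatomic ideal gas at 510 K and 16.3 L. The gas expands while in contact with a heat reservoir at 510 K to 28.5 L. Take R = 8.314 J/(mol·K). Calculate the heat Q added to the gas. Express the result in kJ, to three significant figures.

Isothermal ⇒ ΔU = 0, so Q = W = nRT ln(V₂/V₁).
Q = (4)(8.314)(510) ln(28.5/16.3) = 16961 × 0.5587 = 9477 J.

Q ≈ 9.48 kJ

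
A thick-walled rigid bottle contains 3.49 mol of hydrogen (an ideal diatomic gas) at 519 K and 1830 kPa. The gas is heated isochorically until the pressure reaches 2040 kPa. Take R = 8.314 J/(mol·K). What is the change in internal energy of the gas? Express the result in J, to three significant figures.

ΔU ≈ 4320 J

Constant volume ⇒ W = 0, so Q = ΔU = nCᵥΔT with Cᵥ = 5R/2 = 20.79 J/(mol·K).
At constant V, T₂/T₁ = P₂/P₁ ⇒ ΔT = T₁(P₂/P₁ − 1) = 519·(2040/1830 − 1) = 59.56 K.
ΔU = (3.49)(20.79)(59.56) = 4320 J.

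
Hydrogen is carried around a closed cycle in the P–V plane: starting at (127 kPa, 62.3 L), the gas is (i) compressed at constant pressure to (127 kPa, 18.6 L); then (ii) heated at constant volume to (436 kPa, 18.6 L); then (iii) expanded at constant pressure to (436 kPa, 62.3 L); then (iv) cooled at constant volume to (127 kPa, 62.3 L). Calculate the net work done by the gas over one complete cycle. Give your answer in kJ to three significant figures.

Constant-volume legs do no work.
W(i) = (127)(18.6 − 62.3) = -5550 J; W(iii) = (436)(62.3 − 18.6) = 19053 J.
W_net = -5550 + 19053 = 13503 J (the clockwise enclosed area).

W_net ≈ 13.5 kJ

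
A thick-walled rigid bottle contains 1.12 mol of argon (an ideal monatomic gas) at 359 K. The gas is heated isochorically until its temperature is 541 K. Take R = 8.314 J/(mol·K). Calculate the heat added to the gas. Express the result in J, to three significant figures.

Constant volume ⇒ W = 0, so Q = ΔU = nCᵥΔT with Cᵥ = 3R/2 = 12.47 J/(mol·K).
ΔU = (1.12)(12.47)(541 − 359) = 2542 J.

Q ≈ 2540 J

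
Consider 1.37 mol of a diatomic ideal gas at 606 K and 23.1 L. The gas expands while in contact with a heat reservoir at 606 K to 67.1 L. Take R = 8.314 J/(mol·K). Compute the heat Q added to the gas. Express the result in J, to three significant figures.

Isothermal ⇒ ΔU = 0, so Q = W = nRT ln(V₂/V₁).
Q = (1.37)(8.314)(606) ln(67.1/23.1) = 6902 × 1.066 = 7360 J.

Q ≈ 7360 J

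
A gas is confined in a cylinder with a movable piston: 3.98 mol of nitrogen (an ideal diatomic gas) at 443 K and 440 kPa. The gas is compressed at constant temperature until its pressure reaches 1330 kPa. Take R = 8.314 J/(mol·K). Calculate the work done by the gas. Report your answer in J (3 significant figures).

W ≈ -16200 J

Isothermal process: W = nRT ln(V₂/V₁) = nRT ln(P₁/P₂).
W = (3.98)(8.314)(443) × ln(440/1330)
  = 14659 × ln(0.3308) = 14659 × -1.106
W_by_gas = -16215 J.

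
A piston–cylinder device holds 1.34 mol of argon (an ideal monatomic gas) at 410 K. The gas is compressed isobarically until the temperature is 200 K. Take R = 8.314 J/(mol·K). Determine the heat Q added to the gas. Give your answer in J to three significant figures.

Q ≈ -5850 J

Isobaric: W = nRΔT = (1.34)(8.314)(-210) = -2340 J.
ΔU = nCᵥΔT with Cᵥ = 3R/2: ΔU = (1.34)(12.47)(-210) = -3509 J.
Q = ΔU + W = -3509 − 2340 = -5849 J.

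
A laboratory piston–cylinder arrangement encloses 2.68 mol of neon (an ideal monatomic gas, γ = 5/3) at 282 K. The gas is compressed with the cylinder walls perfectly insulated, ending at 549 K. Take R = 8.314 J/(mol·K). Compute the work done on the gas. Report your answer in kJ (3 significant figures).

W ≈ 8.92 kJ

Adiabatic ⇒ Q = 0, so W_by = −ΔU = nCᵥ(T₁ − T₂).
Cᵥ = 3R/2 = 12.47 J/(mol·K).
W = (2.68)(12.47)(282 − 549) = -8924 J.
Work on gas = −W_by = 8924 J.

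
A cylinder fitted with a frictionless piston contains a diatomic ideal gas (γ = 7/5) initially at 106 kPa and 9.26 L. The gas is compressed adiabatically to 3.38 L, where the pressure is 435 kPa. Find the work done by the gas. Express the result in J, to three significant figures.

W ≈ -1220 J

Adiabatic: W = (P₁V₁ − P₂V₂)/(γ − 1) with γ = 7/5.
P₁V₁ = 981.6 J, P₂V₂ = 1470 J.
W = (981.6 − 1470) / 0.4 = -1222 J.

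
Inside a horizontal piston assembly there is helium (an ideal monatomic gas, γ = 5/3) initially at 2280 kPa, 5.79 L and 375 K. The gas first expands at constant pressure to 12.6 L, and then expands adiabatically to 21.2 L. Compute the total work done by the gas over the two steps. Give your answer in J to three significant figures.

Step 1 (isobaric): W = PΔV = (2280 kPa)(12.6 − 5.79 L) = 15527 J.
After step 1: P = 2280 kPa, V = 12.6 L, T = 816.1 K.
Step 2 (adiabatic): W = (P₁V₁ − P₂V₂)/(γ−1) = (28728 − 20308)/0.667 = 12630 J.
W_total = 15527 + 12630 = 28157 J.

W_total ≈ 28200 J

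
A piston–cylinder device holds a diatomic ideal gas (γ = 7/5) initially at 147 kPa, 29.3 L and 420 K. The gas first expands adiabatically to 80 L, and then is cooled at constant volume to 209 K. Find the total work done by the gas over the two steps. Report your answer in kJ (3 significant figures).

W_total ≈ 3.56 kJ

Step 1 (adiabatic): W = (P₁V₁ − P₂V₂)/(γ−1) = (4307 − 2882)/0.4 = 3563 J.
Step 2 (isochoric): W = 0 (constant volume).
W_total = 3563 + 0 = 3563 J.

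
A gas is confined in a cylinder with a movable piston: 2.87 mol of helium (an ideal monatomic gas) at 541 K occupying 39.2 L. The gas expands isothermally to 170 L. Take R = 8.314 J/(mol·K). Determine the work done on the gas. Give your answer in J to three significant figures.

W ≈ -18900 J

Isothermal: W = nRT ln(V₂/V₁).
W = (2.87)(8.314)(541) × ln(170/39.2)
  = 12909 × 1.467
W_by_gas = 18939 J; work on gas = −W_by = -18939 J.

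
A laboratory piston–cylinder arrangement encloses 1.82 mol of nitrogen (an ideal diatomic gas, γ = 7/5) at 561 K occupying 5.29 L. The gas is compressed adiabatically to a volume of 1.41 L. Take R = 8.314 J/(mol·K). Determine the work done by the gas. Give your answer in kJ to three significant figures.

Adiabatic: TV^(γ−1) = const with γ = 7/5.
T₂ = T₁ (V₁/V₂)^(γ−1) = 561 × (5.29/1.41)^0.4 = 561 × 1.697 = 952 K.
W_by = nCᵥ(T₁ − T₂) = (1.82)(20.79)(561 − 952) = -14793 J.

W ≈ -14.8 kJ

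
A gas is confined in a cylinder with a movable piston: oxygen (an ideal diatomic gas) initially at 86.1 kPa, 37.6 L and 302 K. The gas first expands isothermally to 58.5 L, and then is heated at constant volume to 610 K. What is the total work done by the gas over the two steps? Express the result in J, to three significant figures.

W_total ≈ 1430 J

Step 1 (isothermal): W = P₁V₁ ln(V₂/V₁) = (3237) ln(58.5/37.6) = 1431 J.
Step 2 (isochoric): W = 0 (constant volume).
W_total = 1431 + 0 = 1431 J.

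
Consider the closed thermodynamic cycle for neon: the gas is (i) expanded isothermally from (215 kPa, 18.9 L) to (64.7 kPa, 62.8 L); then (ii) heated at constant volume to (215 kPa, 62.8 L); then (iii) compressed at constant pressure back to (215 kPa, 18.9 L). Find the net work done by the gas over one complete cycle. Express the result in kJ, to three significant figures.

W_net ≈ -4.56 kJ

Leg (i): W = PᵢVᵢ ln(V_f/Vᵢ) = (4063) ln(62.8/18.9) = 4879 J.
Leg (ii): W = 0.
Leg (iii): W = PΔV = (215)(18.9 − 62.8) = -9438 J.
W_net = 4879 − 9438 = -4559 J.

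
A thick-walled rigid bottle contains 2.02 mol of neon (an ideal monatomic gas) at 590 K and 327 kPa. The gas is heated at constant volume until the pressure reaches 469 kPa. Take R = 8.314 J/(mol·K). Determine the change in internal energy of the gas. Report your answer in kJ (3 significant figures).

ΔU ≈ 6.45 kJ

Constant volume ⇒ W = 0, so Q = ΔU = nCᵥΔT with Cᵥ = 3R/2 = 12.47 J/(mol·K).
At constant V, T₂/T₁ = P₂/P₁ ⇒ ΔT = T₁(P₂/P₁ − 1) = 590·(469/327 − 1) = 256.2 K.
ΔU = (2.02)(12.47)(256.2) = 6454 J.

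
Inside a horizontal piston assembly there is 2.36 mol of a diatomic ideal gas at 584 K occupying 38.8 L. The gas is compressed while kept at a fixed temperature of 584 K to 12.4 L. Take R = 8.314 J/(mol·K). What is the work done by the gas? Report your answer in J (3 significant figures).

Isothermal: W = nRT ln(V₂/V₁).
W = (2.36)(8.314)(584) × ln(12.4/38.8)
  = 11459 × -1.141
W_by_gas = -13071 J.

W ≈ -13100 J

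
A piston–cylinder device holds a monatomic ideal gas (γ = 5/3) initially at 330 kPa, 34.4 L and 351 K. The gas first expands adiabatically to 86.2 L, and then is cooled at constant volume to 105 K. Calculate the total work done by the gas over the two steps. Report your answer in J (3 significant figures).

W_total ≈ 7800 J

Step 1 (adiabatic): W = (P₁V₁ − P₂V₂)/(γ−1) = (11352 − 6153)/0.667 = 7798 J.
Step 2 (isochoric): W = 0 (constant volume).
W_total = 7798 + 0 = 7798 J.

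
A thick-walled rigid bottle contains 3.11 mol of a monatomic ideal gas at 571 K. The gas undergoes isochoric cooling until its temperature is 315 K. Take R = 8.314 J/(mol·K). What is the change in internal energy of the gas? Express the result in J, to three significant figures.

ΔU ≈ -9930 J

Constant volume ⇒ W = 0, so Q = ΔU = nCᵥΔT with Cᵥ = 3R/2 = 12.47 J/(mol·K).
ΔU = (3.11)(12.47)(315 − 571) = -9929 J.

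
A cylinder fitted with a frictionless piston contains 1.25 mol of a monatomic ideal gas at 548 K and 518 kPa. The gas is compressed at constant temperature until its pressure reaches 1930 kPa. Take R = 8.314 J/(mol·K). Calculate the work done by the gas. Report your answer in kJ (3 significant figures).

Isothermal process: W = nRT ln(V₂/V₁) = nRT ln(P₁/P₂).
W = (1.25)(8.314)(548) × ln(518/1930)
  = 5695 × ln(0.2684) = 5695 × -1.315
W_by_gas = -7491 J.

W ≈ -7.49 kJ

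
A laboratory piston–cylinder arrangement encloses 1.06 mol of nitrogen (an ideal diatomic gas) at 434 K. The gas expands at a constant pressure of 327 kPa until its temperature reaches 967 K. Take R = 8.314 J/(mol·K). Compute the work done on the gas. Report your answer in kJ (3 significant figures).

Isobaric: W = P ΔV = nR ΔT.
W = (1.06)(8.314)(967 − 434) = 4697 J.
Work on gas = −W_by = -4697 J.

W ≈ -4.70 kJ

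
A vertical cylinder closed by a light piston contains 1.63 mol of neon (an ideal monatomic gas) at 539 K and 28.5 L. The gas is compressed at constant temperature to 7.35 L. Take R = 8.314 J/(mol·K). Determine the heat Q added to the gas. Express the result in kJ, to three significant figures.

Q ≈ -9.90 kJ

Isothermal ⇒ ΔU = 0, so Q = W = nRT ln(V₂/V₁).
Q = (1.63)(8.314)(539) ln(7.35/28.5) = 7304 × -1.355 = -9899 J.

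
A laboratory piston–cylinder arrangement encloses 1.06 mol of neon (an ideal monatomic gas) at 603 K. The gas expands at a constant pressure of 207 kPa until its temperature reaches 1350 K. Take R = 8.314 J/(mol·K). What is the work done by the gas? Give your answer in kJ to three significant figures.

Isobaric: W = P ΔV = nR ΔT.
W = (1.06)(8.314)(1350 − 603) = 6583 J.

W ≈ 6.58 kJ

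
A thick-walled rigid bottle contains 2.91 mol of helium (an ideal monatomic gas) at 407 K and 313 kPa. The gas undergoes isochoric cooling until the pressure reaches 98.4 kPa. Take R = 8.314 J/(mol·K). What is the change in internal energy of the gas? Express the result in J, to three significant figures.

ΔU ≈ -10100 J

Constant volume ⇒ W = 0, so Q = ΔU = nCᵥΔT with Cᵥ = 3R/2 = 12.47 J/(mol·K).
At constant V, T₂/T₁ = P₂/P₁ ⇒ ΔT = T₁(P₂/P₁ − 1) = 407·(98.4/313 − 1) = -279 K.
ΔU = (2.91)(12.47)(-279) = -10127 J.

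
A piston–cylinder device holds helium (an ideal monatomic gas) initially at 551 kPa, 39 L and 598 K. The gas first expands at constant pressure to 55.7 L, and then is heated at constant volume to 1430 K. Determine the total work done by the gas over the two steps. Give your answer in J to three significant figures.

W_total ≈ 9200 J

Step 1 (isobaric): W = PΔV = (551 kPa)(55.7 − 39 L) = 9202 J.
Step 2 (isochoric): W = 0 (constant volume).
W_total = 9202 + 0 = 9202 J.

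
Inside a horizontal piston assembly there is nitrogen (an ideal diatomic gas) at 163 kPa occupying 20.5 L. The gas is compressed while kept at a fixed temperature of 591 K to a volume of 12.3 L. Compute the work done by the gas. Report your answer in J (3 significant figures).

Isothermal: W = nRT ln(V₂/V₁) = P₁V₁ ln(V₂/V₁).
P₁V₁ = (163 kPa)(20.5 L) = 3342 J.
W = 3342 × ln(12.3/20.5) = 3342 × -0.5108
W_by_gas = -1707 J.

W ≈ -1710 J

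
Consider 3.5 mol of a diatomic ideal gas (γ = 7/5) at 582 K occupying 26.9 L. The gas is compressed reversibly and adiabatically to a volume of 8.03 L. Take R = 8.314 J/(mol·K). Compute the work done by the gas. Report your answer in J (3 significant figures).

W ≈ -26300 J

Adiabatic: TV^(γ−1) = const with γ = 7/5.
T₂ = T₁ (V₁/V₂)^(γ−1) = 582 × (26.9/8.03)^0.4 = 582 × 1.622 = 943.9 K.
W_by = nCᵥ(T₁ − T₂) = (3.5)(20.79)(582 − 943.9) = -26329 J.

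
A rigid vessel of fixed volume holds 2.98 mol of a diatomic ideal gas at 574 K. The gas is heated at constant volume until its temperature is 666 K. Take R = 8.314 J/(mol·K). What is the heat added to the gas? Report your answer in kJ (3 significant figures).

Constant volume ⇒ W = 0, so Q = ΔU = nCᵥΔT with Cᵥ = 5R/2 = 20.79 J/(mol·K).
ΔU = (2.98)(20.79)(666 − 574) = 5698 J.

Q ≈ 5.70 kJ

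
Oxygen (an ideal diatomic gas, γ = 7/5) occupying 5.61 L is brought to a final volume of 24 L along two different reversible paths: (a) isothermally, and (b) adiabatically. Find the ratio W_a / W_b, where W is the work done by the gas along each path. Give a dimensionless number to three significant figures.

W_a / W_b ≈ 1.32

Path (a) isothermal: W = P₁V₁ ln(V₂/V₁) → W_a/(P₁V₁) = 1.454.
Path (b) adiabatic: W = P₁V₁(1 − (V₁/V₂)^(γ−1))/(γ−1) → W_b/(P₁V₁) = 1.102.
W_a / W_b = 1.454 / 1.102 = 1.319.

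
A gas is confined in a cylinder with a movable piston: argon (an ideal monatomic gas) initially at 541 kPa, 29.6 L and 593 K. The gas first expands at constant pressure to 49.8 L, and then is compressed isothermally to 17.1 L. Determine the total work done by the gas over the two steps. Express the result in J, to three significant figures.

W_total ≈ -17900 J

Step 1 (isobaric): W = PΔV = (541 kPa)(49.8 − 29.6 L) = 10928 J.
After step 1: P = 541 kPa, V = 49.8 L, T = 997.7 K.
Step 2 (isothermal): W = P₁V₁ ln(V₂/V₁) = (26942) ln(17.1/49.8) = -28799 J.
W_total = 10928 − 28799 = -17871 J.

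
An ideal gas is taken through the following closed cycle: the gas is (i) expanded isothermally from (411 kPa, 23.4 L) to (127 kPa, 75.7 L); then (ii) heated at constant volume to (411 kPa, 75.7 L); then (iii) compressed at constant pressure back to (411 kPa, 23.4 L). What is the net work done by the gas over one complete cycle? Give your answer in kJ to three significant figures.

Leg (i): W = PᵢVᵢ ln(V_f/Vᵢ) = (9617) ln(75.7/23.4) = 11291 J.
Leg (ii): W = 0.
Leg (iii): W = PΔV = (411)(23.4 − 75.7) = -21495 J.
W_net = 11291 − 21495 = -10204 J.

W_net ≈ -10.2 kJ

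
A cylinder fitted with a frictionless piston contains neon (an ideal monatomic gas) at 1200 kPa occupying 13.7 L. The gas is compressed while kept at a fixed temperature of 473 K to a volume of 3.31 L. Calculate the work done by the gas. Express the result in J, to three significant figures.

W ≈ -23400 J

Isothermal: W = nRT ln(V₂/V₁) = P₁V₁ ln(V₂/V₁).
P₁V₁ = (1200 kPa)(13.7 L) = 16440 J.
W = 16440 × ln(3.31/13.7) = 16440 × -1.42
W_by_gas = -23352 J.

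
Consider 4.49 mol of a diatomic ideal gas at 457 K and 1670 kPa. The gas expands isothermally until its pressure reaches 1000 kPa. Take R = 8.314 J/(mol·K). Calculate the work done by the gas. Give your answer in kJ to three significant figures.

Isothermal process: W = nRT ln(V₂/V₁) = nRT ln(P₁/P₂).
W = (4.49)(8.314)(457) × ln(1670/1000)
  = 17060 × ln(1.67) = 17060 × 0.5128
W_by_gas = 8749 J.

W ≈ 8.75 kJ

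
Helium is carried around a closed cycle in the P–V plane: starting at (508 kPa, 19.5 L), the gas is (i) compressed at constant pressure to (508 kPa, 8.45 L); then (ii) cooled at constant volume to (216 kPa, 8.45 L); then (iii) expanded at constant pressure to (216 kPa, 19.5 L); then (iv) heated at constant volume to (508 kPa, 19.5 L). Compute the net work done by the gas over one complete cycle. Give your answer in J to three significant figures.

Constant-volume legs do no work.
W(i) = (508)(8.45 − 19.5) = -5613 J; W(iii) = (216)(19.5 − 8.45) = 2387 J.
W_net = -5613 + 2387 = -3227 J (the counter-clockwise enclosed area).

W_net ≈ -3230 J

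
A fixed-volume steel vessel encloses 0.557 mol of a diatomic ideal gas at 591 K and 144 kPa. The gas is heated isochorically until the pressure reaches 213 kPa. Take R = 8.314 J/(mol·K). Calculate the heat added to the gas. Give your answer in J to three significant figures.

Constant volume ⇒ W = 0, so Q = ΔU = nCᵥΔT with Cᵥ = 5R/2 = 20.79 J/(mol·K).
At constant V, T₂/T₁ = P₂/P₁ ⇒ ΔT = T₁(P₂/P₁ − 1) = 591·(213/144 − 1) = 283.2 K.
ΔU = (0.557)(20.79)(283.2) = 3279 J.

Q ≈ 3280 J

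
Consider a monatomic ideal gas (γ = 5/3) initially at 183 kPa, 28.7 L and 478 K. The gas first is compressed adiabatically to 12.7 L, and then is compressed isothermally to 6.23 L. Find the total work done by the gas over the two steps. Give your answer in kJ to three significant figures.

W_total ≈ -12.1 kJ

Step 1 (adiabatic): W = (P₁V₁ − P₂V₂)/(γ−1) = (5252 − 9045)/0.667 = -5689 J.
After step 1: P = 712.2 kPa, V = 12.7 L, T = 823.2 K.
Step 2 (isothermal): W = P₁V₁ ln(V₂/V₁) = (9045) ln(6.23/12.7) = -6442 J.
W_total = -5689 − 6442 = -12130 J.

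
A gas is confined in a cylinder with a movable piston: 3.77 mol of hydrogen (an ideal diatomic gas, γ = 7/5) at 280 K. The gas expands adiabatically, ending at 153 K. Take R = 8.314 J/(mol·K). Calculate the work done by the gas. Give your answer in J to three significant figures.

Adiabatic ⇒ Q = 0, so W_by = −ΔU = nCᵥ(T₁ − T₂).
Cᵥ = 5R/2 = 20.79 J/(mol·K).
W = (3.77)(20.79)(280 − 153) = 9952 J.

W ≈ 9950 J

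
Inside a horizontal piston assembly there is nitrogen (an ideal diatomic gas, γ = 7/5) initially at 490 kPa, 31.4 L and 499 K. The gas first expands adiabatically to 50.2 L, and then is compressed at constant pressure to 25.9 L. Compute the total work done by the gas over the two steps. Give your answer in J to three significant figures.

Step 1 (adiabatic): W = (P₁V₁ − P₂V₂)/(γ−1) = (15386 − 12753)/0.4 = 6582 J.
After step 1: P = 254 kPa, V = 50.2 L, T = 413.6 K.
Step 2 (isobaric): W = PΔV = (254 kPa)(25.9 − 50.2 L) = -6173 J.
W_total = 6582 − 6173 = 408.9 J.

W_total ≈ 409 J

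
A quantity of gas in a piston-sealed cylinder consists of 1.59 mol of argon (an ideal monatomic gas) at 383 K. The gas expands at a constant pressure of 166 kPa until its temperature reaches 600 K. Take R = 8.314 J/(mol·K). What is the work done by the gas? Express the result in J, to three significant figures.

W ≈ 2870 J

Isobaric: W = P ΔV = nR ΔT.
W = (1.59)(8.314)(600 − 383) = 2869 J.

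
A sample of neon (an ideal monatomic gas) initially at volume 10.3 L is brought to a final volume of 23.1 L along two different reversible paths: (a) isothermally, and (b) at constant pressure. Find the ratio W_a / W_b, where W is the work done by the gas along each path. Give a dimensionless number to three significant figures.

Path (a) isothermal: W = P₁V₁ ln(V₂/V₁) → W_a/(P₁V₁) = 0.8077.
Path (b) isobaric: W = P₁(V₂ − V₁) → W_b/(P₁V₁) = 1.243.
W_a / W_b = 0.8077 / 1.243 = 0.6499.

W_a / W_b ≈ 0.650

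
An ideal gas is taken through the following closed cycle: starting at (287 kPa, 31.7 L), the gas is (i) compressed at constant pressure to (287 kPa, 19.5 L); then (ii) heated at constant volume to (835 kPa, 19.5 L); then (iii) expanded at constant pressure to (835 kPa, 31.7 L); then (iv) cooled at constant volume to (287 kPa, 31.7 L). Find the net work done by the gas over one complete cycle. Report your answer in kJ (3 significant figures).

W_net ≈ 6.69 kJ

Constant-volume legs do no work.
W(i) = (287)(19.5 − 31.7) = -3501 J; W(iii) = (835)(31.7 − 19.5) = 10187 J.
W_net = -3501 + 10187 = 6686 J (the clockwise enclosed area).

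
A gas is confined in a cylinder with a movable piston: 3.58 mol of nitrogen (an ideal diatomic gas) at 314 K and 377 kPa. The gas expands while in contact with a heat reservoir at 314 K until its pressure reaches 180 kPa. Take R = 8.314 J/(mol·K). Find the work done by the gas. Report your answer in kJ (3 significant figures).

W ≈ 6.91 kJ

Isothermal process: W = nRT ln(V₂/V₁) = nRT ln(P₁/P₂).
W = (3.58)(8.314)(314) × ln(377/180)
  = 9346 × ln(2.094) = 9346 × 0.7393
W_by_gas = 6909 J.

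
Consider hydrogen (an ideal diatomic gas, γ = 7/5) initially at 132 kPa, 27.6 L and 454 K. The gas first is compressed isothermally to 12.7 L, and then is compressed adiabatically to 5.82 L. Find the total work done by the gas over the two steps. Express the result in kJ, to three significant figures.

W_total ≈ -6.16 kJ

Step 1 (isothermal): W = P₁V₁ ln(V₂/V₁) = (3643) ln(12.7/27.6) = -2828 J.
After step 1: P = 286.9 kPa, V = 12.7 L, T = 454 K.
Step 2 (adiabatic): W = (P₁V₁ − P₂V₂)/(γ−1) = (3643 − 4978)/0.4 = -3336 J.
W_total = -2828 − 3336 = -6164 J.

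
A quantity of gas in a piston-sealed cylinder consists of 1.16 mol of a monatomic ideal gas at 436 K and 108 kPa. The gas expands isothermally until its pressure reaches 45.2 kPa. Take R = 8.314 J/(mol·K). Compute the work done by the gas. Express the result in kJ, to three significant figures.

W ≈ 3.66 kJ

Isothermal process: W = nRT ln(V₂/V₁) = nRT ln(P₁/P₂).
W = (1.16)(8.314)(436) × ln(108/45.2)
  = 4205 × ln(2.389) = 4205 × 0.871
W_by_gas = 3663 J.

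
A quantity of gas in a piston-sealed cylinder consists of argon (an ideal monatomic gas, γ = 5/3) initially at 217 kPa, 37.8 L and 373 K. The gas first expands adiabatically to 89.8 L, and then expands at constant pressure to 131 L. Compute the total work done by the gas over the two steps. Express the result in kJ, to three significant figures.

W_total ≈ 7.51 kJ

Step 1 (adiabatic): W = (P₁V₁ − P₂V₂)/(γ−1) = (8203 − 4607)/0.667 = 5393 J.
After step 1: P = 51.3 kPa, V = 89.8 L, T = 209.5 K.
Step 2 (isobaric): W = PΔV = (51.3 kPa)(131 − 89.8 L) = 2114 J.
W_total = 5393 + 2114 = 7507 J.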